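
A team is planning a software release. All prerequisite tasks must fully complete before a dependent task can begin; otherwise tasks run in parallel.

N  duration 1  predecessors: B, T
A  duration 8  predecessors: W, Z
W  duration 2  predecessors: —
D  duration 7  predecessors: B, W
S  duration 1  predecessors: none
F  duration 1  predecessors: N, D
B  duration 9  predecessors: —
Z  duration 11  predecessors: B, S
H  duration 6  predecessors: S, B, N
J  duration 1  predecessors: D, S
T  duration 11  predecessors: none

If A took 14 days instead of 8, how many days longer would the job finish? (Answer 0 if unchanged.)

6

Baseline: B→Z→A = 9+11+8 = 28 → 28 days.
Since A is critical, the +6 change carries straight to that chain (now 34 days).
The critical path is still B→Z→A; finish is now 34 days.
Change in finish: 34 − 28 = +6 days.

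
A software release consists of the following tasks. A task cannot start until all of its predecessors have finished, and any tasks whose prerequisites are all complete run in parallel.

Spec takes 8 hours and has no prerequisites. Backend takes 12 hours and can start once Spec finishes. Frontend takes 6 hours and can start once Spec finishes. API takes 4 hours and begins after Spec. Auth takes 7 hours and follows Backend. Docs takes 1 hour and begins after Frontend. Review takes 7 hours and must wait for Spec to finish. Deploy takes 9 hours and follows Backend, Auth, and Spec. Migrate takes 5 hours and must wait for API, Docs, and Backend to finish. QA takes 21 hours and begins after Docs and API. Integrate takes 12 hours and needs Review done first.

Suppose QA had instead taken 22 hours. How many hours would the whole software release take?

As given, the longest chain is Spec→Frontend→Docs→QA = 8+6+1+21 = 36, so the finish is 36 hours.
QA is on the critical path; changing it to 22 makes that path 37 hours.
The critical path is still Spec→Frontend→Docs→QA; finish is now 37 hours.

37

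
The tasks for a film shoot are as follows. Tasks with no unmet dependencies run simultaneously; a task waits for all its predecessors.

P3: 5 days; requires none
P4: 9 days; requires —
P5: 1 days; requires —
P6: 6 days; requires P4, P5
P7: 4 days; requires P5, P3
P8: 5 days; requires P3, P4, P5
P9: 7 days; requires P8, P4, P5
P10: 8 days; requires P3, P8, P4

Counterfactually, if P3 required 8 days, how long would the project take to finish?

22

Critical path before the change: P4→P8→P10 = 9+5+8 = 22 giving 22 days.
P3 has 4 days of float (longest path through it is 18).
The critical path is still P4→P8→P10; finish is now 22 days.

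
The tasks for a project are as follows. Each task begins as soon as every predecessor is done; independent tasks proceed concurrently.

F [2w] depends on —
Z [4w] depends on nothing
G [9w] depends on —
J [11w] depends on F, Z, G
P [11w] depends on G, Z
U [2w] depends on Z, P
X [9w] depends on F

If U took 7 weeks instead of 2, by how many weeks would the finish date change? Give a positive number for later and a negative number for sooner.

5

The binding path is G→P→U = 9+11+2 = 22; finish at 22 weeks.
Since U is critical, the +5 change carries straight to that chain (now 27 weeks).
That remains the longest chain; total 27 weeks.
Change in finish: 27 − 22 = +5 weeks.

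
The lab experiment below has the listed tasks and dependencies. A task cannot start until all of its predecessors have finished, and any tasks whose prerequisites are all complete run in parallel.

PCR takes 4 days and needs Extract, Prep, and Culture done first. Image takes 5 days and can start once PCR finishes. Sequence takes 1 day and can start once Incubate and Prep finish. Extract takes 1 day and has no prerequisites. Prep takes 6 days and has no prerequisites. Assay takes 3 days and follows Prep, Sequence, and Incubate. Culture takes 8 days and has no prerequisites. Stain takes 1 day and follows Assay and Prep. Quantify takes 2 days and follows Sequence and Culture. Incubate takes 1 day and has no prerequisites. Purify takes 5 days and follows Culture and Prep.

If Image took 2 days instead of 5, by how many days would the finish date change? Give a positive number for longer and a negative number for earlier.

Critical path before the change: Culture→PCR→Image = 8+4+5 = 17 giving 17 days.
Since Image is critical, the -3 change carries straight to that chain (now 14 days).
The critical path is still Culture→PCR→Image; finish is now 14 days.
Change in finish: 14 − 17 = -3 days.

-3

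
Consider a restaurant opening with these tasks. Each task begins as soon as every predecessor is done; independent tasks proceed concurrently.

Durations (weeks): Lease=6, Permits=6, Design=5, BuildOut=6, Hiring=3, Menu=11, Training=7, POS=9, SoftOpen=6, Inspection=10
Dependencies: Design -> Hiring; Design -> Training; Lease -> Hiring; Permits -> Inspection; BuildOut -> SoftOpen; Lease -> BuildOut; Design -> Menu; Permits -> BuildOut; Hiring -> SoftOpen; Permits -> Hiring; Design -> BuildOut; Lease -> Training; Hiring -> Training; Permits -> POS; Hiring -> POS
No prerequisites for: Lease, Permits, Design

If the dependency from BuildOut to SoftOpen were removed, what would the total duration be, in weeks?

With the dependency in place, Lease→BuildOut→SoftOpen = 6+6+6 = 18 sets the finish at 18 weeks.
Without BuildOut→SoftOpen, SoftOpen's earliest start moves from 12 to 9.
The longest chain is now Lease→Hiring→POS = 6+3+9 = 18, so the plan takes 18 weeks.

18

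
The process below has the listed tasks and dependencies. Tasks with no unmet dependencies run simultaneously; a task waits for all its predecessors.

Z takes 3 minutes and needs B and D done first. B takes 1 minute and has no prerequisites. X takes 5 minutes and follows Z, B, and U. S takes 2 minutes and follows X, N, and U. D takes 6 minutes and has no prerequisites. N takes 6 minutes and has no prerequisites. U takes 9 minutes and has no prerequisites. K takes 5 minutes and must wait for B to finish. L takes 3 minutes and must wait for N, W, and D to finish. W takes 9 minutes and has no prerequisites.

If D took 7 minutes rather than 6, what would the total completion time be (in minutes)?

17

As given, the longest chain is D→Z→X→S = 6+3+5+2 = 16, so the finish is 16 minutes.
D lies on that path, so at 7 minutes the path becomes 17 minutes.
That remains the longest chain; total 17 minutes.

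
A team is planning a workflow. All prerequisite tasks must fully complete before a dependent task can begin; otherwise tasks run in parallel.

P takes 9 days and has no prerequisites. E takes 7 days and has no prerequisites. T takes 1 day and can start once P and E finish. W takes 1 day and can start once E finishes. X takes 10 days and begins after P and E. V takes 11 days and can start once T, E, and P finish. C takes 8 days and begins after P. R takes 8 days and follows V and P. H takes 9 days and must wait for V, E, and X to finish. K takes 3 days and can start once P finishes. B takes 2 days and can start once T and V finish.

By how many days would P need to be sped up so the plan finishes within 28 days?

2

Current finish: 30 days; target: 28.
P is on every critical path, so each day cut from P cuts the finish by one (this holds down to a finish of 28).
Need 30 − 28 = 2 days off P → P becomes 7 days, finish becomes 28.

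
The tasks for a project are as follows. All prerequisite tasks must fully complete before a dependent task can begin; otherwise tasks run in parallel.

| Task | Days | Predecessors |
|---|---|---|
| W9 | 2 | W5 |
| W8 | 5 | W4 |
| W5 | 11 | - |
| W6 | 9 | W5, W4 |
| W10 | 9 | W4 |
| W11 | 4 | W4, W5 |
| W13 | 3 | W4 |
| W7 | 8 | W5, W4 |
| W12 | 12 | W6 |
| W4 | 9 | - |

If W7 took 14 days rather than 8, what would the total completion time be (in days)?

Baseline: W5→W6→W12 = 11+9+12 = 32 → 32 days.
W7 has 13 days of float (longest path through it is 19).
No other chain overtakes it, so the finish is 32 days.

32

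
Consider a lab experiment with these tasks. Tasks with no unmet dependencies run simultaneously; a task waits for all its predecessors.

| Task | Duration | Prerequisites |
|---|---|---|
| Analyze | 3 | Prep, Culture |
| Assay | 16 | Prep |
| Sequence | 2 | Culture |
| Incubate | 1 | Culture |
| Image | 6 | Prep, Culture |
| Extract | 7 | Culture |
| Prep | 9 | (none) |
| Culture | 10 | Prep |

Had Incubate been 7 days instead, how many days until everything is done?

As given, the longest chain is Prep→Culture→Extract = 9+10+7 = 26, so the finish is 26 days.
The longest path through Incubate is only 20 days, so Incubate has float 6.
Now Prep→Culture→Incubate = 9+10+7 = 26 is longest, so the finish becomes 26 days.

26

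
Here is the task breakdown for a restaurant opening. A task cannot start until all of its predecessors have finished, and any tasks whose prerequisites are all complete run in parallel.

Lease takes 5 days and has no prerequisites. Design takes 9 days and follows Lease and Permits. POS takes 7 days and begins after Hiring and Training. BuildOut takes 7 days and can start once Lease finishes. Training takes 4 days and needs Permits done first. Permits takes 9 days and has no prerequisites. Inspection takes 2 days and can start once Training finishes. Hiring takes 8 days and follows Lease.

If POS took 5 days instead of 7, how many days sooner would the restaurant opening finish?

Critical path before the change: Lease→Hiring→POS = 5+8+7 = 20 giving 20 days.
POS is on the critical path; changing it to 5 makes that path 18 days.
The critical path is still Lease→Hiring→POS; finish is now 18 days.
Change in finish: 18 − 20 = -2 days.

2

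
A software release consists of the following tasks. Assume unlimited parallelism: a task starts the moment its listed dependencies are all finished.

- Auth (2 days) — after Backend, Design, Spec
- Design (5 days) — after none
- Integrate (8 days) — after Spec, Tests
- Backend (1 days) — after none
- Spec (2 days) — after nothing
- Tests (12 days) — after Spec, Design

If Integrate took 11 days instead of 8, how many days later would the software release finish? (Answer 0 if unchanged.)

3

Actual critical path: Design→Tests→Integrate = 5+12+8 = 25 ⇒ 25 days.
Since Integrate is critical, the +3 change carries straight to that chain (now 28 days).
No other chain overtakes it, so the finish is 28 days.
Change in finish: 28 − 25 = +3 days.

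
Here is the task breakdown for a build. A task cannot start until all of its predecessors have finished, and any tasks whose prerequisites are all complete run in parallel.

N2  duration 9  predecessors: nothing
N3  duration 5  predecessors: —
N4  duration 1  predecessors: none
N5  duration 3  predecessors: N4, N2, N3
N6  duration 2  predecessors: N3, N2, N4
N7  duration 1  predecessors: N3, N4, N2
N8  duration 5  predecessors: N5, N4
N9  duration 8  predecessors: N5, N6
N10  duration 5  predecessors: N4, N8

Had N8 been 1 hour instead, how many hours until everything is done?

As given, the longest chain is N2→N5→N8→N10 = 9+3+5+5 = 22, so the finish is 22 hours.
Since N8 is critical, the -4 change carries straight to that chain (now 18 hours).
Now N2→N5→N9 = 9+3+8 = 20 is longest, so the finish becomes 20 hours.

20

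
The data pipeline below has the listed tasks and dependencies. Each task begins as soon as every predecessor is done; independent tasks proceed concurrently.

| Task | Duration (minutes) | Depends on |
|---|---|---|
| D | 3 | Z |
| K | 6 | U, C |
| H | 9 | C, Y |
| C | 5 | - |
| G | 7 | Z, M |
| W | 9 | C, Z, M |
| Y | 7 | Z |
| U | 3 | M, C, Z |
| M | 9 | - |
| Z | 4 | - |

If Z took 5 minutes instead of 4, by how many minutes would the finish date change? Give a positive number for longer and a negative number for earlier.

Critical path before the change: Z→Y→H = 4+7+9 = 20 giving 20 minutes.
Since Z is critical, the +1 change carries straight to that chain (now 21 minutes).
No other chain overtakes it, so the finish is 21 minutes.
Change in finish: 21 − 20 = +1 minutes.

1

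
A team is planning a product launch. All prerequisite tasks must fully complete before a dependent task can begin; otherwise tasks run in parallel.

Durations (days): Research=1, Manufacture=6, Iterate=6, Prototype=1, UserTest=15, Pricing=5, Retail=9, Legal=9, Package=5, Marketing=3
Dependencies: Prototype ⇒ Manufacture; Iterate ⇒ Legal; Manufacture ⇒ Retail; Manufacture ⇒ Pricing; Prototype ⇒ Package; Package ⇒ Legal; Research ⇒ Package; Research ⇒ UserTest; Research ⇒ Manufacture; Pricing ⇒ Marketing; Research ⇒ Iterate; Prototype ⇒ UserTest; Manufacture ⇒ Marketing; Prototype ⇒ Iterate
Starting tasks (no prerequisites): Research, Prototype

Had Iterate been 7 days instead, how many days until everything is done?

17

The binding path is Prototype→Iterate→Legal = 1+6+9 = 16; finish at 16 days.
Since Iterate is critical, the +1 change carries straight to that chain (now 17 days).
New critical path: Research→Iterate→Legal = 1+7+9 = 17 ⇒ 17 days.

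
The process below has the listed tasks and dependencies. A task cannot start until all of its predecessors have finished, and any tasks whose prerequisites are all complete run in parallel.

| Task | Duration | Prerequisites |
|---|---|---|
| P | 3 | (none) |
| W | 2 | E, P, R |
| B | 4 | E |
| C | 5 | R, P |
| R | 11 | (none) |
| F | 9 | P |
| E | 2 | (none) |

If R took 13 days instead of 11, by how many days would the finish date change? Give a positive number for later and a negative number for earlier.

2

Actual critical path: R→C = 11+5 = 16 ⇒ 16 days.
R is on the critical path; changing it to 13 makes that path 18 days.
The critical path is still R→C; finish is now 18 days.
Change in finish: 18 − 16 = +2 days.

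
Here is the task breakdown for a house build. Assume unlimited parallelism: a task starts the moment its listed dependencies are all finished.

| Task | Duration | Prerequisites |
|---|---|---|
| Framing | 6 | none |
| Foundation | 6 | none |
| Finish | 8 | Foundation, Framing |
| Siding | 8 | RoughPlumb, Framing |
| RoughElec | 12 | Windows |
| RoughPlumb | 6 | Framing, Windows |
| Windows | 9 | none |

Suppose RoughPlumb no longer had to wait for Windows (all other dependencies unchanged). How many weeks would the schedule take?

Original critical path: Windows→RoughPlumb→Siding = 9+6+8 = 23 ⇒ 23 weeks.
Without Windows→RoughPlumb, RoughPlumb's earliest start moves from 9 to 6.
New critical path: Windows→RoughElec = 9+12 = 21 ⇒ 21 weeks.

21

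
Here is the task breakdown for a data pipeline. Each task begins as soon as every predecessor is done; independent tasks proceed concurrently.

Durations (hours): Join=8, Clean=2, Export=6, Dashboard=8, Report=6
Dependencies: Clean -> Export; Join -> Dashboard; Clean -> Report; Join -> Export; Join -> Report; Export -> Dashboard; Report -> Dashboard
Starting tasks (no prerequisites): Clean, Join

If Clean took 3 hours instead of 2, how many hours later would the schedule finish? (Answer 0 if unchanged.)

Actual critical path: Join→Export→Dashboard = 8+6+8 = 22 ⇒ 22 hours.
Clean has 6 hours of float (longest path through it is 16).
No other chain overtakes it, so the finish is 22 hours.
Change in finish: 22 − 22 = +0 hours.

0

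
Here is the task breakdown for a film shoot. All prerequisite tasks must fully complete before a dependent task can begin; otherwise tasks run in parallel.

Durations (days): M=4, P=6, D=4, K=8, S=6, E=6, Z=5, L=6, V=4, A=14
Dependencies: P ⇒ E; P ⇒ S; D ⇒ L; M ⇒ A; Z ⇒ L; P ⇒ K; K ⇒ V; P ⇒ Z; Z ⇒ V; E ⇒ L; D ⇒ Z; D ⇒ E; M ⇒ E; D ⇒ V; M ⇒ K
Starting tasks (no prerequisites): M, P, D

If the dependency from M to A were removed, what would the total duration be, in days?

18

Before: longest chain M→A = 4+14 = 18, finish 18.
Without M→A, A's earliest start moves from 4 to 0.
After: P→K→V = 6+8+4 = 18 → 18 days.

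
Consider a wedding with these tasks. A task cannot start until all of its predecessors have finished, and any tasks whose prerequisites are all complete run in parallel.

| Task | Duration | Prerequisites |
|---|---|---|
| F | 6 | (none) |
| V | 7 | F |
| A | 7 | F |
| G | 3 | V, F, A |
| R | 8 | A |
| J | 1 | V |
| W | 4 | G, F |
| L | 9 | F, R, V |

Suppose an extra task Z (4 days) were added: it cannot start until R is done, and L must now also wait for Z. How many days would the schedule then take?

34

Originally the schedule takes 30 days.
With Z inserted, L now waits for max(F, R, V, Z).
New critical path: F→A→R→Z→L = 6+7+8+4+9 = 34 ⇒ 34 days.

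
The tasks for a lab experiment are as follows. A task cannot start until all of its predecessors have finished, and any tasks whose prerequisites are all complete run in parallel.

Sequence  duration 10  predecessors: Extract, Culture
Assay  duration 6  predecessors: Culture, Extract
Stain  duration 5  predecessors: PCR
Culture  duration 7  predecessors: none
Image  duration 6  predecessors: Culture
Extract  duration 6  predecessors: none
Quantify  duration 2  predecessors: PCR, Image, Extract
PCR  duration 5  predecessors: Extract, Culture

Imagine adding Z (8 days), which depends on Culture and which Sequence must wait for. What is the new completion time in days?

25

Originally the job takes 17 days.
With Z inserted, Sequence now waits for max(Extract, Culture, Z).
New critical path: Culture→Z→Sequence = 7+8+10 = 25 ⇒ 25 days.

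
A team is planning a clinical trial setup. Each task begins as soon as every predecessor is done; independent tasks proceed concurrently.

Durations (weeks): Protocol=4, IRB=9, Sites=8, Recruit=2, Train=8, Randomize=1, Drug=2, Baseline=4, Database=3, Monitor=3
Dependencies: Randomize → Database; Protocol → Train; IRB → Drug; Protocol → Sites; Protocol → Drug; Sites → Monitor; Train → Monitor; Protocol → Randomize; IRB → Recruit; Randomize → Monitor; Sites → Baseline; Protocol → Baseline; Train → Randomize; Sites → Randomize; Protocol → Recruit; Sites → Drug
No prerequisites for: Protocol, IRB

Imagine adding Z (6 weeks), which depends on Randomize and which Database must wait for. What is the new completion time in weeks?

22

Originally the plan takes 16 weeks.
With Z inserted, Database now waits for max(Randomize, Z).
New critical path: Protocol→Sites→Randomize→Z→Database = 4+8+1+6+3 = 22 ⇒ 22 weeks.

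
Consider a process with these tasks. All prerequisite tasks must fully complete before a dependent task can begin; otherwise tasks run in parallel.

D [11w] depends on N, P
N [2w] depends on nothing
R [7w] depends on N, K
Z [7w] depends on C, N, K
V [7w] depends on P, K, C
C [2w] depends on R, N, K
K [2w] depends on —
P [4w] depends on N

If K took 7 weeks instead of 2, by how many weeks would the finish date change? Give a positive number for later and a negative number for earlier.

As given, the longest chain is K→R→C→V = 2+7+2+7 = 18, so the finish is 18 weeks.
K is on the critical path; changing it to 7 makes that path 23 weeks.
That remains the longest chain; total 23 weeks.
Change in finish: 23 − 18 = +5 weeks.

5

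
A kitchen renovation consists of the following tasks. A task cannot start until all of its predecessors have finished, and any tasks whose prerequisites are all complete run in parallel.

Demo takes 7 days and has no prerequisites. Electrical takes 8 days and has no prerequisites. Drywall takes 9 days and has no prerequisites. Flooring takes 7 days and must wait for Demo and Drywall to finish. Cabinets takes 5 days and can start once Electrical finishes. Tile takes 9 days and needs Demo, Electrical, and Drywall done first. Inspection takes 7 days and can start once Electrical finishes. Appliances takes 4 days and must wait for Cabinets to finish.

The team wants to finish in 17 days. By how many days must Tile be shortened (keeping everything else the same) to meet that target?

Current finish: 18 days; target: 17.
Tile is on every critical path, so each day cut from Tile cuts the finish by one (this holds down to a finish of 17).
Need 18 − 17 = 1 day off Tile → Tile becomes 8 days, finish becomes 17.

1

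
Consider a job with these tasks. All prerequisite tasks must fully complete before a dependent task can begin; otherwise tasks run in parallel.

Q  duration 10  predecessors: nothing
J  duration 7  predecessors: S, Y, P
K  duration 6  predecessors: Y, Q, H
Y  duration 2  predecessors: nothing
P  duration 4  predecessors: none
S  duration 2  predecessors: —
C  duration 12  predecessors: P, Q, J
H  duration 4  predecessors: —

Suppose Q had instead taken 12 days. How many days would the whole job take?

24

Actual critical path: P→J→C = 4+7+12 = 23 ⇒ 23 days.
Q has 1 day of float (longest path through it is 22).
New critical path: Q→C = 12+12 = 24 ⇒ 24 days.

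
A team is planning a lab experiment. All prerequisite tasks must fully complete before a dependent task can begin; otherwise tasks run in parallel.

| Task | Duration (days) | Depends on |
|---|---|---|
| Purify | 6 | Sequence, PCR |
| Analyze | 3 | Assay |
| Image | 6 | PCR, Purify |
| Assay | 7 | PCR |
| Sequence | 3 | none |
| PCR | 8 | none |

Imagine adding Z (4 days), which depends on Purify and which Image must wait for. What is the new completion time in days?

24

Originally the plan takes 20 days.
With Z inserted, Image now waits for max(PCR, Purify, Z).
New critical path: PCR→Purify→Z→Image = 8+6+4+6 = 24 ⇒ 24 days.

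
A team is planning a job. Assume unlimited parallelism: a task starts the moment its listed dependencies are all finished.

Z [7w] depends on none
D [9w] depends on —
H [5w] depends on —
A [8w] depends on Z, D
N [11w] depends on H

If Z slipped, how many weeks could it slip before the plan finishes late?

D→A = 9+8 = 17 sets the makespan at 17 weeks.
Z finishes as early as 7 and must finish by 9.
Slack of Z = 2 − 0 = 2 weeks.

2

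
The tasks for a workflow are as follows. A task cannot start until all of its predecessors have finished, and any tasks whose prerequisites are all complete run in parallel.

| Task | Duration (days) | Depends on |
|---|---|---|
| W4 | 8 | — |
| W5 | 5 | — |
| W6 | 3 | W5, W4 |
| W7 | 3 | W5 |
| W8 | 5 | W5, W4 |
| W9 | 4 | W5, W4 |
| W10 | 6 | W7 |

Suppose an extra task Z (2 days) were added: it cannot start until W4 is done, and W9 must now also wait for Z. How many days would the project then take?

14

Originally the project takes 14 days.
With Z inserted, W9 now waits for max(W5, W4, Z).
New critical path: W4→Z→W9 = 8+2+4 = 14 ⇒ 14 days.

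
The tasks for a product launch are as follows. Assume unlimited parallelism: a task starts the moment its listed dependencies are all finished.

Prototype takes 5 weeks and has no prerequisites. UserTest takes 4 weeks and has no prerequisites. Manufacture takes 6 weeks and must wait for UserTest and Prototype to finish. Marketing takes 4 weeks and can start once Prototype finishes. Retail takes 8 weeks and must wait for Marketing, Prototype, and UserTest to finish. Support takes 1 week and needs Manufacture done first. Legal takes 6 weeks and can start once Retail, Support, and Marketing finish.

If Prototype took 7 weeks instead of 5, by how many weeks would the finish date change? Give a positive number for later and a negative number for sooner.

2

Baseline: Prototype→Marketing→Retail→Legal = 5+4+8+6 = 23 → 23 weeks.
Prototype lies on that path, so at 7 weeks the path becomes 25 weeks.
The critical path is still Prototype→Marketing→Retail→Legal; finish is now 25 weeks.
Change in finish: 25 − 23 = +2 weeks.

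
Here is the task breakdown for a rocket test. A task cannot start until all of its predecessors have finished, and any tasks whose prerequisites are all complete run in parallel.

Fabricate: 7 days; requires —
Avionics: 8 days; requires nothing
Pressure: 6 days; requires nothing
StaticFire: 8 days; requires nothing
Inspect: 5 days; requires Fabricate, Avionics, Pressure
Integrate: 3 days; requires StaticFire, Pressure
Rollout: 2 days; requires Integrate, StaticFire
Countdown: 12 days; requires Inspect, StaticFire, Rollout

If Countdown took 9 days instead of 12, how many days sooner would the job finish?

3

The binding path is Avionics→Inspect→Countdown = 8+5+12 = 25; finish at 25 days.
Countdown is on the critical path; changing it to 9 makes that path 22 days.
No other chain overtakes it, so the finish is 22 days.
Change in finish: 22 − 25 = -3 days.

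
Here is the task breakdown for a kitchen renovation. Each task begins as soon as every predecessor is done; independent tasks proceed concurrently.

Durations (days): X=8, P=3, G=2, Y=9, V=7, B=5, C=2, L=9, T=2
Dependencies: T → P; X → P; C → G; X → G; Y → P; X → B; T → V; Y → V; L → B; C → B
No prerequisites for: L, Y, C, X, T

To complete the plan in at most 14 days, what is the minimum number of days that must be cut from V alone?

2

Current finish: 16 days; target: 14.
V is on every critical path, so each day cut from V cuts the finish by one (this holds down to a finish of 14).
Need 16 − 14 = 2 days off V → V becomes 5 days, finish becomes 14.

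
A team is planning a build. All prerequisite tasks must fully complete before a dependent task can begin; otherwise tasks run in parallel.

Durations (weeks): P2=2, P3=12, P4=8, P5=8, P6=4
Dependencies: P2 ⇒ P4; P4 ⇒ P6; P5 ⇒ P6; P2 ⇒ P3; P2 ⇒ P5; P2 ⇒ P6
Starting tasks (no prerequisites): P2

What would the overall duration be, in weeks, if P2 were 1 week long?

13

Actual critical path: P2→P3 = 2+12 = 14 ⇒ 14 weeks.
P2 is on the critical path; changing it to 1 makes that path 13 weeks.
That remains the longest chain; total 13 weeks.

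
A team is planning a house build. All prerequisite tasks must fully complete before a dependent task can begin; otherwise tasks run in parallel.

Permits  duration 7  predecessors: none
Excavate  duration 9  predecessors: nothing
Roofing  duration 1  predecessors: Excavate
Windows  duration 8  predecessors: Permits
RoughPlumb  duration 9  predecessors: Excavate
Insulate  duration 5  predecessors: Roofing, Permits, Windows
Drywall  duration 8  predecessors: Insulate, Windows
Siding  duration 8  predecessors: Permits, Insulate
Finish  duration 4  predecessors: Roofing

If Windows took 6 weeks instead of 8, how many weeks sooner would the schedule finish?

2

As given, the longest chain is Permits→Windows→Insulate→Drywall = 7+8+5+8 = 28, so the finish is 28 weeks.
Windows is on the critical path; changing it to 6 makes that path 26 weeks.
That remains the longest chain; total 26 weeks.
Change in finish: 26 − 28 = -2 weeks.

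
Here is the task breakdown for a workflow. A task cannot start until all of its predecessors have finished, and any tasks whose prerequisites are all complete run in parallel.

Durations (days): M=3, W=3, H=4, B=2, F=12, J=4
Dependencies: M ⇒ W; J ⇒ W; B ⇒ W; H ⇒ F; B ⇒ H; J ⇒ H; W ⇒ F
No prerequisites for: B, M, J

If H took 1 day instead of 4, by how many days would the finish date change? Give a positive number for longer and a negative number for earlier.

Baseline: J→H→F = 4+4+12 = 20 → 20 days.
Since H is critical, the -3 change carries straight to that chain (now 17 days).
The binding chain switches to J→W→F = 4+3+12 = 19; finish 19 days.
Change in finish: 19 − 20 = -1 days.

-1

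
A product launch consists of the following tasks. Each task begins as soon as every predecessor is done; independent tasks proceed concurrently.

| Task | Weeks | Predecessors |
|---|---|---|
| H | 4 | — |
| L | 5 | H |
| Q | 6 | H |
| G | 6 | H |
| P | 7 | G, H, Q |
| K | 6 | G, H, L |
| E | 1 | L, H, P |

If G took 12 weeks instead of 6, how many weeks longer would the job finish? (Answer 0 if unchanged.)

6

Critical path before the change: H→G→P→E = 4+6+7+1 = 18 giving 18 weeks.
G is on the critical path; changing it to 12 makes that path 24 weeks.
That remains the longest chain; total 24 weeks.
Change in finish: 24 − 18 = +6 weeks.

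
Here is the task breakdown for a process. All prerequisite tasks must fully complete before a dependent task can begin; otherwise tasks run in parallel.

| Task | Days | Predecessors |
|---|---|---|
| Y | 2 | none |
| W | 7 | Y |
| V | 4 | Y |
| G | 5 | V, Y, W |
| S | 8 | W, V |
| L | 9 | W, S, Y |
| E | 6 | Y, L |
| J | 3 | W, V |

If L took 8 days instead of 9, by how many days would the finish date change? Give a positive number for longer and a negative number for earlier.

-1

Actual critical path: Y→W→S→L→E = 2+7+8+9+6 = 32 ⇒ 32 days.
Since L is critical, the -1 change carries straight to that chain (now 31 days).
No other chain overtakes it, so the finish is 31 days.
Change in finish: 31 − 32 = -1 days.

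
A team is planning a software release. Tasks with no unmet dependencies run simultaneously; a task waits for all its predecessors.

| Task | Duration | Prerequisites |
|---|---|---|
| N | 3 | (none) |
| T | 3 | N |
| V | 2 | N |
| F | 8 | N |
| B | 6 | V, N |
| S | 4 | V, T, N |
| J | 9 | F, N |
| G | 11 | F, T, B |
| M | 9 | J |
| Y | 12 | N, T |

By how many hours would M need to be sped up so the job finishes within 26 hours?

3

Current finish: 29 hours; target: 26.
M is on every critical path, so each hour cut from M cuts the finish by one (this holds down to a finish of 22).
Need 29 − 26 = 3 hours off M → M becomes 6 hours, finish becomes 26.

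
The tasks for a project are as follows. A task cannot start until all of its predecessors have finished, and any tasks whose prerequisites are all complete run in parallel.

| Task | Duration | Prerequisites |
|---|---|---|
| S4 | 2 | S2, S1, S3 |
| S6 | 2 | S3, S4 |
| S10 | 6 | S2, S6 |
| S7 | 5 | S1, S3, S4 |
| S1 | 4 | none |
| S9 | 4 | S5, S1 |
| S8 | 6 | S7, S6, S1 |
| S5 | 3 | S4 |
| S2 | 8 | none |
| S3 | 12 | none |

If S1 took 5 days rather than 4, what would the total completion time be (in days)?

25

As given, the longest chain is S3→S4→S7→S8 = 12+2+5+6 = 25, so the finish is 25 days.
S1 is off the critical path — its longest chain is 17 days, giving 8 of slack.
That remains the longest chain; total 25 days.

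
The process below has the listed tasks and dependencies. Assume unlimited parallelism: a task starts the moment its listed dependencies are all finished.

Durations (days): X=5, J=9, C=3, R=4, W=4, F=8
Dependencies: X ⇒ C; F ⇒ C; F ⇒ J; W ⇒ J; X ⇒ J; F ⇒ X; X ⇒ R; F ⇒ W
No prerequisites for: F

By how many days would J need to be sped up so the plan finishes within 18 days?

4

Current finish: 22 days; target: 18.
J is on every critical path, so each day cut from J cuts the finish by one (this holds down to a finish of 17).
Need 22 − 18 = 4 days off J → J becomes 5 days, finish becomes 18.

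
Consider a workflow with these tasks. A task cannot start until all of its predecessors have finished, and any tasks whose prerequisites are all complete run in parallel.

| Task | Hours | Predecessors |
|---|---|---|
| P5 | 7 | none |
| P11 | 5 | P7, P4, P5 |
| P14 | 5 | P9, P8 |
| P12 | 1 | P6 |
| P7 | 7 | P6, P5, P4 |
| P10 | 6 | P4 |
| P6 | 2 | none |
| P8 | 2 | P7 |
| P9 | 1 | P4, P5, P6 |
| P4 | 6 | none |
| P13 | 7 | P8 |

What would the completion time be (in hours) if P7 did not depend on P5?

With the dependency in place, P5→P7→P8→P13 = 7+7+2+7 = 23 sets the finish at 23 hours.
Without P5→P7, P7's earliest start moves from 7 to 6.
The longest chain is now P4→P7→P8→P13 = 6+7+2+7 = 22, so the project takes 22 hours.

22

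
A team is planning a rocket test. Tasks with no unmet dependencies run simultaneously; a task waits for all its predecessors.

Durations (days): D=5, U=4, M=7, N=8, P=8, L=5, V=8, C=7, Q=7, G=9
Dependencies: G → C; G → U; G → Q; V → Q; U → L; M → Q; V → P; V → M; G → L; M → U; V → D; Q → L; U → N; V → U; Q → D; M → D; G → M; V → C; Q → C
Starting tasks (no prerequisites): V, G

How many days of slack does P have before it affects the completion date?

G→M→Q→C = 9+7+7+7 = 30 sets the makespan at 30 days.
Longest path through P: 16 days (earliest finish 16, latest finish 30).
Slack of P = 22 − 8 = 14 days.

14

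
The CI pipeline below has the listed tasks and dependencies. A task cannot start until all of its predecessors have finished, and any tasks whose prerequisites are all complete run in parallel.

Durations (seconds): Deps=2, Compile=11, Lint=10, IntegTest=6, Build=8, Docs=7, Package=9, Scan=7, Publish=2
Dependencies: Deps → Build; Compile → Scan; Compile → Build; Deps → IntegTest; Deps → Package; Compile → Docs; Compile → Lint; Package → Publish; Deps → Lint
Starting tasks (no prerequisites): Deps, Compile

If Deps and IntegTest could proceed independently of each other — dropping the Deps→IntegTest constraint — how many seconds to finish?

21

Before: longest chain Compile→Lint = 11+10 = 21, finish 21.
Without Deps→IntegTest, IntegTest's earliest start moves from 2 to 0.
The longest chain is now Compile→Lint = 11+10 = 21, so the schedule takes 21 seconds.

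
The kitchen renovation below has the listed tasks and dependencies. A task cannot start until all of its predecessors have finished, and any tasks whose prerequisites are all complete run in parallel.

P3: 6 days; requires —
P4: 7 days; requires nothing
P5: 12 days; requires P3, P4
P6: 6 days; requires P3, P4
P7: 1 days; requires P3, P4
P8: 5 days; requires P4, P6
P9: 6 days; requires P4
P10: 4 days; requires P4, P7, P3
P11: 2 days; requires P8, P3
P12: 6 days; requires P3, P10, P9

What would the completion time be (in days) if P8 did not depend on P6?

19

Original critical path: P4→P6→P8→P11 = 7+6+5+2 = 20 ⇒ 20 days.
Without P6→P8, P8's earliest start moves from 13 to 7.
New critical path: P4→P5 = 7+12 = 19 ⇒ 19 days.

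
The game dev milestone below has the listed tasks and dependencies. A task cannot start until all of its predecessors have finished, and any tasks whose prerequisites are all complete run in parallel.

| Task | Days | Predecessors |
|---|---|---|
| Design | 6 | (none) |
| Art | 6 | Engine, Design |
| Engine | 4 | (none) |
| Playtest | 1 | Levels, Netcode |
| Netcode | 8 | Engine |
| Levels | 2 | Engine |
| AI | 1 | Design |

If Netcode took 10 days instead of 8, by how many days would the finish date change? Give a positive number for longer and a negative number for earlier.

2

The binding path is Engine→Netcode→Playtest = 4+8+1 = 13; finish at 13 days.
Netcode is on the critical path; changing it to 10 makes that path 15 days.
No other chain overtakes it, so the finish is 15 days.
Change in finish: 15 − 13 = +2 days.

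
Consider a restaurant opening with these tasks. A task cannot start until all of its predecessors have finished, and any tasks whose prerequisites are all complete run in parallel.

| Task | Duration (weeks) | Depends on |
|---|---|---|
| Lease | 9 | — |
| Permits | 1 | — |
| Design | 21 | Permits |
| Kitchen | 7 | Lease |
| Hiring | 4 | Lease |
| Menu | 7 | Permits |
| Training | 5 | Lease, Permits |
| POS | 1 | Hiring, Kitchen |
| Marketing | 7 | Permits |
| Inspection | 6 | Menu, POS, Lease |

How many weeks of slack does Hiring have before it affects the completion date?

Lease→Kitchen→POS→Inspection = 9+7+1+6 = 23 sets the makespan at 23 weeks.
Hiring finishes as early as 13 and must finish by 16.
Slack of Hiring = 12 − 9 = 3 weeks.

3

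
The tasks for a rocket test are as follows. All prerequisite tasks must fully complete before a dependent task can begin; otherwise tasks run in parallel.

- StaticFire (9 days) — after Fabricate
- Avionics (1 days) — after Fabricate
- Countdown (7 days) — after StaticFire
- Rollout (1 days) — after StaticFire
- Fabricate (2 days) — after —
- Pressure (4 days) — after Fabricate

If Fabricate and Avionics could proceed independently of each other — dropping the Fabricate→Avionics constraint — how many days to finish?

18

Original critical path: Fabricate→StaticFire→Countdown = 2+9+7 = 18 ⇒ 18 days.
Without Fabricate→Avionics, Avionics's earliest start moves from 2 to 0.
The longest chain is now Fabricate→StaticFire→Countdown = 2+9+7 = 18, so the project takes 18 days.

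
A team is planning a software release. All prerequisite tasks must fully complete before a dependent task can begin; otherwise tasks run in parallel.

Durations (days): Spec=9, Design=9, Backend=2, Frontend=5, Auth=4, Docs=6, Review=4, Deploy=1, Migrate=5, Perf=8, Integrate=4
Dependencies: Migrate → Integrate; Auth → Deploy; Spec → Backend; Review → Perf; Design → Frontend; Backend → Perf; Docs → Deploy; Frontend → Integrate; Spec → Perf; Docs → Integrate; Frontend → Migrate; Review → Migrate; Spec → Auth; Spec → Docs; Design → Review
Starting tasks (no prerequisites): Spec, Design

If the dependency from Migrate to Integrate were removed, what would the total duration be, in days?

With the dependency in place, Design→Frontend→Migrate→Integrate = 9+5+5+4 = 23 sets the finish at 23 days.
Without Migrate→Integrate, Integrate's earliest start moves from 19 to 15.
After: Design→Review→Perf = 9+4+8 = 21 → 21 days.

21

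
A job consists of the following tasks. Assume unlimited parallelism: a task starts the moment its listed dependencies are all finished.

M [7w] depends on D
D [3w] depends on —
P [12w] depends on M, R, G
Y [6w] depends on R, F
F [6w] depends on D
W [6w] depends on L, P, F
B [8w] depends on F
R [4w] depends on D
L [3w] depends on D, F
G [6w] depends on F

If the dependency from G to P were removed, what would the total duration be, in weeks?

28

Original critical path: D→F→G→P→W = 3+6+6+12+6 = 33 ⇒ 33 weeks.
Without G→P, P's earliest start moves from 15 to 10.
After: D→M→P→W = 3+7+12+6 = 28 → 28 weeks.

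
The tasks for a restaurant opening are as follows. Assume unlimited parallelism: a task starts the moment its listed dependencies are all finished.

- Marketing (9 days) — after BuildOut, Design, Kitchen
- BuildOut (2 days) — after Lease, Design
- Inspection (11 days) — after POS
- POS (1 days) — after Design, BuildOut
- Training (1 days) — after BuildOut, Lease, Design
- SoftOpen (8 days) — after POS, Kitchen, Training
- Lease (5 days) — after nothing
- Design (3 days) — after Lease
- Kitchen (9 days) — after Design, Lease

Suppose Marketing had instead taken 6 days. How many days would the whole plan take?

25

The binding path is Lease→Design→Kitchen→Marketing = 5+3+9+9 = 26; finish at 26 days.
Marketing is on the critical path; changing it to 6 makes that path 23 days.
The binding chain switches to Lease→Design→Kitchen→SoftOpen = 5+3+9+8 = 25; finish 25 days.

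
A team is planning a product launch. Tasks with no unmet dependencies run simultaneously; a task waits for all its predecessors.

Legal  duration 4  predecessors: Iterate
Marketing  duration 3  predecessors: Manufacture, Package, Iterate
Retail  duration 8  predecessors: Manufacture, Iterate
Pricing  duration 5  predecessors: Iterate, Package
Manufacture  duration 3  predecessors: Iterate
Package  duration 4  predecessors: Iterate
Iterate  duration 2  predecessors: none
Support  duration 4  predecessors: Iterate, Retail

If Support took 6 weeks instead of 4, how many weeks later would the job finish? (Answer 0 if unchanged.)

Critical path before the change: Iterate→Manufacture→Retail→Support = 2+3+8+4 = 17 giving 17 weeks.
Support is on the critical path; changing it to 6 makes that path 19 weeks.
That remains the longest chain; total 19 weeks.
Change in finish: 19 − 17 = +2 weeks.

2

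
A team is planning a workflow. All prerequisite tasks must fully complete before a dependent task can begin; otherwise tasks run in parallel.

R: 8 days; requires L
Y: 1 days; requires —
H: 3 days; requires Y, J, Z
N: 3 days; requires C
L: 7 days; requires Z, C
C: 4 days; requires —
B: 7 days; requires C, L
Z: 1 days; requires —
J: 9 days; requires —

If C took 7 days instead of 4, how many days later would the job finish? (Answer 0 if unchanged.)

Baseline: C→L→R = 4+7+8 = 19 → 19 days.
C lies on that path, so at 7 days the path becomes 22 days.
No other chain overtakes it, so the finish is 22 days.
Change in finish: 22 − 19 = +3 days.

3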